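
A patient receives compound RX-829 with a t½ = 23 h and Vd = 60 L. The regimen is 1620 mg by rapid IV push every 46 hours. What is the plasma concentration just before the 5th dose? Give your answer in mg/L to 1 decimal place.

f = (1/2)^(τ/t½) = (1/2)^(46/23) ≈ 0.2500.
C₀ = D/Vd = 1620/60 ≈ 27.000 mg/L.
Before the 5th dose, 4 doses have been given. Superposition: Cmin = C₀·(f + f² + … + f^4).
≈ 27.000 × (0.2500 + 0.0625 + 0.0156 + 0.0039) ≈ 27.000 × 0.3320 ≈ 8.964 mg/L.

9.0 mg/L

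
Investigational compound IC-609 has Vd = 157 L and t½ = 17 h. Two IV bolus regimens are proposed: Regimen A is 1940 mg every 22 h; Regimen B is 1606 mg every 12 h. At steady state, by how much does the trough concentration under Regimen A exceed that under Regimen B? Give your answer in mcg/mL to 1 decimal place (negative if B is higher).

Regimen A: f = (1/2)^(22/17) ≈ 0.4078; Cmin,ss = (1940/157)·f/(1−f) ≈ 8.509 mcg/mL.
Regimen B: f = (1/2)^(12/17) ≈ 0.6131; Cmin,ss = (1606/157)·f/(1−f) ≈ 16.210 mcg/mL.
Difference ≈ 8.509 − 16.210 ≈ -7.701 mcg/mL.

-7.7 mcg/mL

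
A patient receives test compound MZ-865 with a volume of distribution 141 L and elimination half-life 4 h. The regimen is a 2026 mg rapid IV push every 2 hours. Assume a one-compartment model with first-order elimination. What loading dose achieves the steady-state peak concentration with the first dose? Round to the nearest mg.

6917 mg

f = (1/2)^(2/4) ≈ 0.707107; accumulation ratio R = 1/(1−f) ≈ 3.41422.
Loading dose to hit Cmax,ss on first dose: D_load = D_maint·R ≈ 2026 × 3.41422 ≈ 6917.21 mg.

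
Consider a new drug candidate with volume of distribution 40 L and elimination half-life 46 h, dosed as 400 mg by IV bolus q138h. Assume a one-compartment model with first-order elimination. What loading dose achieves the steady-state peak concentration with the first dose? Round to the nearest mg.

f = (1/2)^(138/46) ≈ 0.125000; accumulation ratio R = 1/(1−f) ≈ 1.14286.
Loading dose to hit Cmax,ss on first dose: D_load = D_maint·R ≈ 400 × 1.14286 ≈ 457.14 mg.

457 mg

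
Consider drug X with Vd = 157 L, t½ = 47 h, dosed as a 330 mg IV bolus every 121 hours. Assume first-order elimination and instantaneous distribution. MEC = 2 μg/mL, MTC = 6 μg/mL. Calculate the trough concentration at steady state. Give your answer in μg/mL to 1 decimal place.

τ/t½ = 121/47 ≈ 2.5745, so fraction remaining f = (1/2)^(121/47) ≈ 0.1679.
Accumulation ratio R = 1/(1 − f) ≈ 1/0.8321 ≈ 1.2018.
Each bolus raises the concentration by D/Vd = 330/157 ≈ 2.102 μg/mL.
Cmax,ss = C₀/(1 − f) ≈ 2.102/0.8321 ≈ 2.526 μg/mL.
One interval later, Cmin,ss = Cmax,ss·e^(−kτ) ≈ 2.526 × 0.1679 ≈ 0.424 μg/mL.
Trough 0.4 μg/mL vs MEC 2 μg/mL: subtherapeutic.

0.4 μg/mL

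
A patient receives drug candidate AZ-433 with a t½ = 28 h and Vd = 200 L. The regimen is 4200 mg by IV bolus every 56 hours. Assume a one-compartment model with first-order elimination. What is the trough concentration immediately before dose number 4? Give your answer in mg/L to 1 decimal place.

6.9 mg/L

f = (1/2)^(τ/t½) = (1/2)^(56/28) ≈ 0.2500.
C₀ = D/Vd = 4200/200 ≈ 21.000 mg/L.
Before the 4th dose, 3 doses have been given. Superposition: Cmin = C₀·(f + f² + … + f^3).
≈ 21.000 × (0.2500 + 0.0625 + 0.0156) ≈ 21.000 × 0.3281 ≈ 6.890 mg/L.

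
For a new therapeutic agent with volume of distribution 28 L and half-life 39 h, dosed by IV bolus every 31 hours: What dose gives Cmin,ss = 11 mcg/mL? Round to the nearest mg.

τ/t½ = 31/39 ≈ 0.79487, so f = (1/2)^(31/39) ≈ 0.576394.
Cmin,ss = (D/Vd)·f/(1−f), so D = Cmin,ss·Vd·(1−f)/f.
D = 11 × 28 × (1−f)/f ≈ 11 × 28 × 0.73492 ≈ 226.36 mg.

226 mg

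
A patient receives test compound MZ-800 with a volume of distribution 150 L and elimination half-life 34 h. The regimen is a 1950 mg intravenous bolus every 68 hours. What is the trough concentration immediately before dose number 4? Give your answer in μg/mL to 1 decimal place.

f = (1/2)^(τ/t½) = (1/2)^(68/34) ≈ 0.2500.
C₀ = D/Vd = 1950/150 ≈ 13.000 μg/mL.
Before the 4th dose, 3 doses have been given. Superposition: Cmin = C₀·(f + f² + … + f^3).
≈ 13.000 × (0.2500 + 0.0625 + 0.0156) ≈ 13.000 × 0.3281 ≈ 4.265 μg/mL.

4.3 μg/mL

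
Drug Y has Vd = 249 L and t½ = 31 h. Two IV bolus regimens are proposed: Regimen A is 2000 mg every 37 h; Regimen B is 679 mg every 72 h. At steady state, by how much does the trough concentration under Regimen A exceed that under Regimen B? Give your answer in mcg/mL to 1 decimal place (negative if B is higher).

Regimen A: f = (1/2)^(37/31) ≈ 0.4372; Cmin,ss = (2000/249)·f/(1−f) ≈ 6.240 mcg/mL.
Regimen B: f = (1/2)^(72/31) ≈ 0.1999; Cmin,ss = (679/249)·f/(1−f) ≈ 0.681 mcg/mL.
Difference ≈ 6.240 − 0.681 ≈ 5.559 mcg/mL.

5.6 mcg/mL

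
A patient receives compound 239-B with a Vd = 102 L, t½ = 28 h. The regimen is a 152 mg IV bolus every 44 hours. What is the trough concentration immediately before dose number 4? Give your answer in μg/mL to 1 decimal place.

f = (1/2)^(τ/t½) = (1/2)^(44/28) ≈ 0.3365.
C₀ = D/Vd = 152/102 ≈ 1.490 μg/mL.
Before the 4th dose, 3 doses have been given. Superposition: Cmin = C₀·(f + f² + … + f^3).
≈ 1.490 × (0.3365 + 0.1132 + 0.0381) ≈ 1.490 × 0.4878 ≈ 0.727 μg/mL.

0.7 μg/mL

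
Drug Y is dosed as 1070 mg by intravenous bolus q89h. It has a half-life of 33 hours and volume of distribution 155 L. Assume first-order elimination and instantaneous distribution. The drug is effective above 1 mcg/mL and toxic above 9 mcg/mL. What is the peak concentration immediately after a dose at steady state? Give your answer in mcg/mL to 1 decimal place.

8.2 mcg/mL

τ/t½ = 89/33 ≈ 2.697, so fraction remaining f = (1/2)^(89/33) ≈ 0.1542.
Accumulation ratio R = 1/(1 − f) ≈ 1/0.8458 ≈ 1.1823.
Single-dose peak C₀ = D/Vd = 1070/155 ≈ 6.903 mcg/mL.
Steady-state peak Cmax,ss = C₀·R ≈ 6.903 × 1.1823 ≈ 8.161 mcg/mL.
Peak 8.2 mcg/mL vs MTC 9 mcg/mL: below toxic threshold.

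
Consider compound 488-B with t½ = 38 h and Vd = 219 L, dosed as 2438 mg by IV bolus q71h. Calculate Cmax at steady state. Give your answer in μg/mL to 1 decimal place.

15.3 μg/mL

k = ln2/t½ = ln2/38 ≈ 0.018241 h⁻¹; fraction remaining f = e^(−kτ) = e^(−0.018241×71) ≈ 0.2739.
At steady state, accumulation factor R = 1/(1 − e^(−kτ)) ≈ 1.3772.
Each bolus raises the concentration by D/Vd = 2438/219 ≈ 11.132 μg/mL.
Steady-state peak Cmax,ss = C₀·R ≈ 11.132 × 1.3772 ≈ 15.331 μg/mL.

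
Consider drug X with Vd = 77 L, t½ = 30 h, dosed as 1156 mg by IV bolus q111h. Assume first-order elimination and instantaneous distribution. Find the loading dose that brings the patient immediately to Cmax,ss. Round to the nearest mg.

f = (1/2)^(111/30) ≈ 0.076947; accumulation ratio R = 1/(1−f) ≈ 1.08336.
Loading dose to hit Cmax,ss on first dose: D_load = D_maint·R ≈ 1156 × 1.08336 ≈ 1252.36 mg.

1252 mg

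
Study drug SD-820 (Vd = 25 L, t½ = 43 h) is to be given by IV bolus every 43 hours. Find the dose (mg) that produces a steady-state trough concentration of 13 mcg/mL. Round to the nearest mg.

τ/t½ = 43/43 ≈ 1, so f = (1/2)^(43/43) ≈ 0.500000.
Cmin,ss = (D/Vd)·f/(1−f), so D = Cmin,ss·Vd·(1−f)/f.
D = 13 × 25 × (1−f)/f ≈ 13 × 25 × 1.00000 ≈ 325.00 mg.

325 mg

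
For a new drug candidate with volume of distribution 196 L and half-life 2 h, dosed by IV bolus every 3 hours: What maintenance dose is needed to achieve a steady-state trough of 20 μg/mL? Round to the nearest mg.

7167 mg

τ/t½ = 3/2 ≈ 1.5, so f = (1/2)^(3/2) ≈ 0.353553.
Cmin,ss = (D/Vd)·f/(1−f), so D = Cmin,ss·Vd·(1−f)/f.
D = 20 × 196 × (1−f)/f ≈ 20 × 196 × 1.82843 ≈ 7167.45 mg.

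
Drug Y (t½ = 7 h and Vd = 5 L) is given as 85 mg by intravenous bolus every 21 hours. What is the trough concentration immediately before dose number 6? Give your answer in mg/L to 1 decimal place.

2.4 mg/L

f = (1/2)^(τ/t½) = (1/2)^(21/7) ≈ 0.1250.
C₀ = D/Vd = 85/5 ≈ 17.000 mg/L.
Before the 6th dose, 5 doses have been given. Superposition: Cmin = C₀·(f + f² + … + f^5).
≈ 17.000 × (0.1250 + 0.0156 + 0.0020 + 0.0002 + 0.0000) ≈ 17.000 × 0.1428 ≈ 2.428 mg/L.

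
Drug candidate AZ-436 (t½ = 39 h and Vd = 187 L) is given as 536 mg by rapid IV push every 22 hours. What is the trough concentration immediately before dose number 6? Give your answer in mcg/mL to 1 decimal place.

f = (1/2)^(τ/t½) = (1/2)^(22/39) ≈ 0.6764.
C₀ = D/Vd = 536/187 ≈ 2.866 mcg/mL.
Before the 6th dose, 5 doses have been given. Superposition: Cmin = C₀·(f + f² + … + f^5).
≈ 2.866 × (0.6764 + 0.4575 + 0.3095 + 0.2093 + 0.1416) ≈ 2.866 × 1.7943 ≈ 5.142 mcg/mL.

5.1 mcg/mL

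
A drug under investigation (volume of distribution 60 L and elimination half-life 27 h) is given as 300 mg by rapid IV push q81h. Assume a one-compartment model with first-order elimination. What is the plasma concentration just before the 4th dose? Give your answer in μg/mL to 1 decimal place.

f = (1/2)^(τ/t½) = (1/2)^(81/27) ≈ 0.1250.
C₀ = D/Vd = 300/60 ≈ 5.000 μg/mL.
Before the 4th dose, 3 doses have been given. Superposition: Cmin = C₀·(f + f² + … + f^3).
≈ 5.000 × (0.1250 + 0.0156 + 0.0020) ≈ 5.000 × 0.1426 ≈ 0.713 μg/mL.

0.7 μg/mL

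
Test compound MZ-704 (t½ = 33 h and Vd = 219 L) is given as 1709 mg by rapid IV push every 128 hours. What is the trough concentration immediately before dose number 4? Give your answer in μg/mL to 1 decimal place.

f = (1/2)^(τ/t½) = (1/2)^(128/33) ≈ 0.0680.
C₀ = D/Vd = 1709/219 ≈ 7.804 μg/mL.
Before the 4th dose, 3 doses have been given. Superposition: Cmin = C₀·(f + f² + … + f^3).
≈ 7.804 × (0.0680 + 0.0046 + 0.0003) ≈ 7.804 × 0.0729 ≈ 0.569 μg/mL.

0.6 μg/mL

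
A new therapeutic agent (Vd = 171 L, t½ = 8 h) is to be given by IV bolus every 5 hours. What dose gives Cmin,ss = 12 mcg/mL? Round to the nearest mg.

1113 mg

τ/t½ = 5/8 ≈ 0.625, so f = (1/2)^(5/8) ≈ 0.648420.
Cmin,ss = (D/Vd)·f/(1−f), so D = Cmin,ss·Vd·(1−f)/f.
D = 12 × 171 × (1−f)/f ≈ 12 × 171 × 0.54221 ≈ 1112.61 mg.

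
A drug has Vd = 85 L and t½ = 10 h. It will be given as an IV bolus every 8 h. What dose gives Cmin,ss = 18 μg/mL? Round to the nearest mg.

τ/t½ = 8/10 ≈ 0.8, so f = (1/2)^(8/10) ≈ 0.574349.
Cmin,ss = (D/Vd)·f/(1−f), so D = Cmin,ss·Vd·(1−f)/f.
D = 18 × 85 × (1−f)/f ≈ 18 × 85 × 0.74110 ≈ 1133.88 mg.

1134 mg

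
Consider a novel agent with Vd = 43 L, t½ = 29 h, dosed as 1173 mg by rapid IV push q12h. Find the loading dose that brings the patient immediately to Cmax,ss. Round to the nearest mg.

f = (1/2)^(12/29) ≈ 0.750647; accumulation ratio R = 1/(1−f) ≈ 4.01038.
Loading dose to hit Cmax,ss on first dose: D_load = D_maint·R ≈ 1173 × 4.01038 ≈ 4704.18 mg.

4704 mg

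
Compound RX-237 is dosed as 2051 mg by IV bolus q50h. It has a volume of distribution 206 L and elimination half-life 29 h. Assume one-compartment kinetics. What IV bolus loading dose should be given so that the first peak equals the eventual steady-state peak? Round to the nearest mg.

2941 mg

f = (1/2)^(50/29) ≈ 0.302679; accumulation ratio R = 1/(1−f) ≈ 1.43406.
Loading dose to hit Cmax,ss on first dose: D_load = D_maint·R ≈ 2051 × 1.43406 ≈ 2941.26 mg.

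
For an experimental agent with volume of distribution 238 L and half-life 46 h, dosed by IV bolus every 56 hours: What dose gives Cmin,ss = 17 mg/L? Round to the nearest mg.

τ/t½ = 56/46 ≈ 1.2174, so f = (1/2)^(56/46) ≈ 0.430060.
Cmin,ss = (D/Vd)·f/(1−f), so D = Cmin,ss·Vd·(1−f)/f.
D = 17 × 238 × (1−f)/f ≈ 17 × 238 × 1.32526 ≈ 5362.00 mg.

5362 mg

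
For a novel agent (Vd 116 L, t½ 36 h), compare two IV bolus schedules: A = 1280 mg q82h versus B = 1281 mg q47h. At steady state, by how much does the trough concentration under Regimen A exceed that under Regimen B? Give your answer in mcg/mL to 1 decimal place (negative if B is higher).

Regimen A: f = (1/2)^(82/36) ≈ 0.2062; Cmin,ss = (1280/116)·f/(1−f) ≈ 2.866 mcg/mL.
Regimen B: f = (1/2)^(47/36) ≈ 0.4046; Cmin,ss = (1281/116)·f/(1−f) ≈ 7.504 mcg/mL.
Difference ≈ 2.866 − 7.504 ≈ -4.638 mcg/mL.

-4.6 mcg/mL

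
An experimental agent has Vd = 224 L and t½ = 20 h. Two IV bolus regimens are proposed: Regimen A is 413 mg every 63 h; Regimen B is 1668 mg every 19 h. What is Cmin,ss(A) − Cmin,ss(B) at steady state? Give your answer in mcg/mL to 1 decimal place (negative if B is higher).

-7.8 mcg/mL

Regimen A: f = (1/2)^(63/20) ≈ 0.1127; Cmin,ss = (413/224)·f/(1−f) ≈ 0.234 mcg/mL.
Regimen B: f = (1/2)^(19/20) ≈ 0.5176; Cmin,ss = (1668/224)·f/(1−f) ≈ 7.990 mcg/mL.
Difference ≈ 0.234 − 7.990 ≈ -7.756 mcg/mL.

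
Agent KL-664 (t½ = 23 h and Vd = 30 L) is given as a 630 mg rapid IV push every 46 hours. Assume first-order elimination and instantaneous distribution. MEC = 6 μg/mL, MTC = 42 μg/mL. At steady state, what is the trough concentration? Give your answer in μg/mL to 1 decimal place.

τ = 46 h = 2 half-lives, so f = (1/2)^2 = 0.25.
At steady state, R = 1/(1 − 0.25) = 4/3.
Single-dose peak C₀ = D/Vd = 630/30 = 21 μg/mL.
Steady-state peak Cmax,ss = C₀·R = 21 × 4/3 ≈ 28.000 μg/mL.
Steady-state trough Cmin,ss = Cmax,ss·f ≈ 28.000 × 0.25 ≈ 7.000 μg/mL.
Trough 7.0 μg/mL vs MEC 6 μg/mL: adequate.

7.0 μg/mL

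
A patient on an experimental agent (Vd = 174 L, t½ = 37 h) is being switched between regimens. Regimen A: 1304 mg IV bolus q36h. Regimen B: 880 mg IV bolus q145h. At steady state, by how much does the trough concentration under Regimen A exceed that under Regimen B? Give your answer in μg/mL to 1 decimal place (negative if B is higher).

7.4 μg/mL

Regimen A: f = (1/2)^(36/37) ≈ 0.5095; Cmin,ss = (1304/174)·f/(1−f) ≈ 7.785 μg/mL.
Regimen B: f = (1/2)^(145/37) ≈ 0.0661; Cmin,ss = (880/174)·f/(1−f) ≈ 0.358 μg/mL.
Difference ≈ 7.785 − 0.358 ≈ 7.427 μg/mL.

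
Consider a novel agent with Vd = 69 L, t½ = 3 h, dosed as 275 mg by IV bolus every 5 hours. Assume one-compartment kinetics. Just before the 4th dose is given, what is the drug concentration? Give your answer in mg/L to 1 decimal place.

1.8 mg/L

f = (1/2)^(τ/t½) = (1/2)^(5/3) ≈ 0.3150.
C₀ = D/Vd = 275/69 ≈ 3.986 mg/L.
Before the 4th dose, 3 doses have been given. Superposition: Cmin = C₀·(f + f² + … + f^3).
≈ 3.986 × (0.3150 + 0.0992 + 0.0313) ≈ 3.986 × 0.4455 ≈ 1.776 mg/L.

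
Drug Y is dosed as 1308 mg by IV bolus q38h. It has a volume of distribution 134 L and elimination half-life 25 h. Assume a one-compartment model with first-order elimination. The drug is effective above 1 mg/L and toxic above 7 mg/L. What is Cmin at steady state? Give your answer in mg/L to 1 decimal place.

τ/t½ = 38/25 ≈ 1.52, so fraction remaining f = (1/2)^(38/25) ≈ 0.3487.
Each bolus raises the concentration by D/Vd = 1308/134 ≈ 9.761 mg/L.
Steady-state trough Cmin,ss = C₀·f/(1−f) ≈ 9.761 × 0.3487/0.6513 ≈ 5.226 mg/L.
Trough 5.2 mg/L vs MEC 1 mg/L: adequate.

5.2 mg/L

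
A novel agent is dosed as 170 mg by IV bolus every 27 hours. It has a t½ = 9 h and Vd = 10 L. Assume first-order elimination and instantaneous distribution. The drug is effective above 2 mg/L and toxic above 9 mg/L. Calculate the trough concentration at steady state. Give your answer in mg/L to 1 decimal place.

τ = 27 h = 3 half-lives, so f = (1/2)^3 = 0.125.
At steady state, R = 1/(1 − 0.125) = 8/7.
Single-dose peak C₀ = D/Vd = 170/10 = 17 mg/L.
Steady-state peak Cmax,ss = C₀·R = 17 × 8/7 ≈ 19.429 mg/L.
Steady-state trough Cmin,ss = Cmax,ss·f ≈ 19.429 × 0.125 ≈ 2.429 mg/L.
Trough 2.4 mg/L vs MEC 2 mg/L: adequate.

2.4 mg/L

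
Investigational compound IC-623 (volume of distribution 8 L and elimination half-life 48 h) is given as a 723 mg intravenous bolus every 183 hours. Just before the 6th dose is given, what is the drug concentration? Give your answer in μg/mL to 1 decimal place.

6.9 μg/mL

f = (1/2)^(τ/t½) = (1/2)^(183/48) ≈ 0.0712.
C₀ = D/Vd = 723/8 ≈ 90.375 μg/mL.
Before the 6th dose, 5 doses have been given. Superposition: Cmin = C₀·(f + f² + … + f^5).
≈ 90.375 × (0.0712 + 0.0051 + 0.0004 + 0.0000 + 0.0000) ≈ 90.375 × 0.0767 ≈ 6.932 μg/mL.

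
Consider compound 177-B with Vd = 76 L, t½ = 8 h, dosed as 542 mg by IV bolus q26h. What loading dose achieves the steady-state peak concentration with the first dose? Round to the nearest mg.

606 mg

f = (1/2)^(26/8) ≈ 0.105112; accumulation ratio R = 1/(1−f) ≈ 1.11746.
Loading dose to hit Cmax,ss on first dose: D_load = D_maint·R ≈ 542 × 1.11746 ≈ 605.66 mg.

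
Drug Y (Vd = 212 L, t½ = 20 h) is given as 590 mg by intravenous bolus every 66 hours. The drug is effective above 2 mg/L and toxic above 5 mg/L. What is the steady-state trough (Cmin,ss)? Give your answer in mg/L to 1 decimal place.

Over one 66-h interval, 66/20 ≈ 3.3 half-lives elapse, leaving f ≈ 0.1015 of each dose.
At steady state, accumulation factor R = 1/(1 − e^(−kτ)) ≈ 1.1130.
Each bolus raises the concentration by D/Vd = 590/212 ≈ 2.783 mg/L.
Cmax,ss = C₀/(1 − f) ≈ 2.783/0.8985 ≈ 3.097 mg/L.
One interval later, Cmin,ss = Cmax,ss·e^(−kτ) ≈ 3.097 × 0.1015 ≈ 0.314 mg/L.
Trough 0.3 mg/L vs MEC 2 mg/L: subtherapeutic.

0.3 mg/L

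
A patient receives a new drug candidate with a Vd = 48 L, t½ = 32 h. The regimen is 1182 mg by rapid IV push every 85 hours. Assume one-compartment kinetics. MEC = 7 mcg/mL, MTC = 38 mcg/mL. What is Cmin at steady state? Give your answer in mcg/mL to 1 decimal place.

Over one 85-h interval, 85/32 ≈ 2.6562 half-lives elapse, leaving f ≈ 0.1586 of each dose.
Each bolus raises the concentration by D/Vd = 1182/48 ≈ 24.625 mcg/mL.
Steady-state trough Cmin,ss = C₀·f/(1−f) ≈ 24.625 × 0.1586/0.8414 ≈ 4.642 mcg/mL.
Trough 4.6 mcg/mL vs MEC 7 mcg/mL: subtherapeutic.

4.6 mcg/mL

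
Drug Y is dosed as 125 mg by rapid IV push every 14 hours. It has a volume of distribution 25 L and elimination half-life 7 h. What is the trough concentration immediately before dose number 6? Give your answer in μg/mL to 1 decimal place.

1.7 μg/mL

f = (1/2)^(τ/t½) = (1/2)^(14/7) ≈ 0.2500.
C₀ = D/Vd = 125/25 ≈ 5.000 μg/mL.
Before the 6th dose, 5 doses have been given. Superposition: Cmin = C₀·(f + f² + … + f^5).
≈ 5.000 × (0.2500 + 0.0625 + 0.0156 + 0.0039 + 0.0010) ≈ 5.000 × 0.3330 ≈ 1.665 μg/mL.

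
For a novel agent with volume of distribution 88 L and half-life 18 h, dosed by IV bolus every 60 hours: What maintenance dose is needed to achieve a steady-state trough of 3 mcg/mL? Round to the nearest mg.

τ/t½ = 60/18 ≈ 3.3333, so f = (1/2)^(60/18) ≈ 0.099213.
Cmin,ss = (D/Vd)·f/(1−f), so D = Cmin,ss·Vd·(1−f)/f.
D = 3 × 88 × (1−f)/f ≈ 3 × 88 × 9.07932 ≈ 2396.94 mg.

2397 mg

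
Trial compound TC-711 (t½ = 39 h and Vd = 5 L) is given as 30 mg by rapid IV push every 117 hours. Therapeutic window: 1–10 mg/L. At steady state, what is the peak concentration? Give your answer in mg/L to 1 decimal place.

6.9 mg/L

τ = 117 h = 3 half-lives, so f = (1/2)^3 = 0.125.
Accumulation ratio R = 1/(1 − f) = 1/0.875 = 8/7.
Single-dose peak C₀ = D/Vd = 30/5 = 6 mg/L.
Steady-state peak Cmax,ss = C₀·R = 6 × 8/7 ≈ 6.857 mg/L.
Peak 6.9 mg/L vs MTC 10 mg/L: below toxic threshold.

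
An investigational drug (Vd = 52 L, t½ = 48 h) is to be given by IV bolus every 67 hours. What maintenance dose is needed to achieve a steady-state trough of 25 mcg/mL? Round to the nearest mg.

2121 mg

τ/t½ = 67/48 ≈ 1.3958, so f = (1/2)^(67/48) ≈ 0.380025.
Cmin,ss = (D/Vd)·f/(1−f), so D = Cmin,ss·Vd·(1−f)/f.
D = 25 × 52 × (1−f)/f ≈ 25 × 52 × 1.63141 ≈ 2120.83 mg.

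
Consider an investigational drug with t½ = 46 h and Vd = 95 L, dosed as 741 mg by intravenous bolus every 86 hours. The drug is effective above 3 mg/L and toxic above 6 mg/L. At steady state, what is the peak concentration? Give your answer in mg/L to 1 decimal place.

Over one 86-h interval, 86/46 ≈ 1.8696 half-lives elapse, leaving f ≈ 0.2737 of each dose.
At steady state, accumulation factor R = 1/(1 − e^(−kτ)) ≈ 1.3768.
Each bolus raises the concentration by D/Vd = 741/95 ≈ 7.800 mg/L.
Steady-state peak Cmax,ss = C₀·R ≈ 7.800 × 1.3768 ≈ 10.739 mg/L.
Peak 10.7 mg/L vs MTC 6 mg/L: exceeds toxic threshold.

10.7 mg/L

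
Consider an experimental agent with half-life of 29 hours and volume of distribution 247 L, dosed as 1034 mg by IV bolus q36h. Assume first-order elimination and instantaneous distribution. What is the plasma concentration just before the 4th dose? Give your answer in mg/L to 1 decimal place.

2.8 mg/L

f = (1/2)^(τ/t½) = (1/2)^(36/29) ≈ 0.4230.
C₀ = D/Vd = 1034/247 ≈ 4.186 mg/L.
Before the 4th dose, 3 doses have been given. Superposition: Cmin = C₀·(f + f² + … + f^3).
≈ 4.186 × (0.4230 + 0.1789 + 0.0757) ≈ 4.186 × 0.6776 ≈ 2.836 mg/L.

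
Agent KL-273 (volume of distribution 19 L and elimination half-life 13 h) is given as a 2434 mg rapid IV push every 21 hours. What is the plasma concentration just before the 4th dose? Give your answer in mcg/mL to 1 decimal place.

59.9 mcg/mL

f = (1/2)^(τ/t½) = (1/2)^(21/13) ≈ 0.3264.
C₀ = D/Vd = 2434/19 ≈ 128.105 mcg/mL.
Before the 4th dose, 3 doses have been given. Superposition: Cmin = C₀·(f + f² + … + f^3).
≈ 128.105 × (0.3264 + 0.1065 + 0.0348) ≈ 128.105 × 0.4677 ≈ 59.915 mcg/mL.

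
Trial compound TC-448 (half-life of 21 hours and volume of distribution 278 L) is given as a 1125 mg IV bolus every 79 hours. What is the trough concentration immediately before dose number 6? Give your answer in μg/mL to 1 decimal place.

f = (1/2)^(τ/t½) = (1/2)^(79/21) ≈ 0.0737.
C₀ = D/Vd = 1125/278 ≈ 4.047 μg/mL.
Before the 6th dose, 5 doses have been given. Superposition: Cmin = C₀·(f + f² + … + f^5).
≈ 4.047 × (0.0737 + 0.0054 + 0.0004 + 0.0000 + 0.0000) ≈ 4.047 × 0.0795 ≈ 0.322 μg/mL.

0.3 μg/mL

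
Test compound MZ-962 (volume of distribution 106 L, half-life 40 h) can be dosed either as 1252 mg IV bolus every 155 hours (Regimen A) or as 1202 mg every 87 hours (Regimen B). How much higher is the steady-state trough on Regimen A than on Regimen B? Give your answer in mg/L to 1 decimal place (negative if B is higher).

Regimen A: f = (1/2)^(155/40) ≈ 0.0682; Cmin,ss = (1252/106)·f/(1−f) ≈ 0.864 mg/L.
Regimen B: f = (1/2)^(87/40) ≈ 0.2214; Cmin,ss = (1202/106)·f/(1−f) ≈ 3.224 mg/L.
Difference ≈ 0.864 − 3.224 ≈ -2.360 mg/L.

-2.4 mg/L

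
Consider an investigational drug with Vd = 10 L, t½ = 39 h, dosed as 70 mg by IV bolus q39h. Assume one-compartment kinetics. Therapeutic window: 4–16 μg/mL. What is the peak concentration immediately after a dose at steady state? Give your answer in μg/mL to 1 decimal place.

14.0 μg/mL

τ = 39 h = 1 half-life, so f = (1/2)^1 = 0.5.
At steady state, R = 1/(1 − 0.5) = 2/1.
Single-dose peak C₀ = D/Vd = 70/10 = 7 μg/mL.
Steady-state peak Cmax,ss = C₀·R = 7 × 2/1 ≈ 14.000 μg/mL.
Peak 14.0 μg/mL vs MTC 16 μg/mL: below toxic threshold.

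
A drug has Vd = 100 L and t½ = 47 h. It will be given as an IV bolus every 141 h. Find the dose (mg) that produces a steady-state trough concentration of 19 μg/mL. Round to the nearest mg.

13300 mg

τ/t½ = 141/47 ≈ 3, so f = (1/2)^(141/47) ≈ 0.125000.
Cmin,ss = (D/Vd)·f/(1−f), so D = Cmin,ss·Vd·(1−f)/f.
D = 19 × 100 × (1−f)/f ≈ 19 × 100 × 7.00000 ≈ 13300.00 mg.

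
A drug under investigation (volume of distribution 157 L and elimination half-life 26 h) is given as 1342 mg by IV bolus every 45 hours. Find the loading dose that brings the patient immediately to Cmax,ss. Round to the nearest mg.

1921 mg

f = (1/2)^(45/26) ≈ 0.301291; accumulation ratio R = 1/(1−f) ≈ 1.43121.
Loading dose to hit Cmax,ss on first dose: D_load = D_maint·R ≈ 1342 × 1.43121 ≈ 1920.68 mg.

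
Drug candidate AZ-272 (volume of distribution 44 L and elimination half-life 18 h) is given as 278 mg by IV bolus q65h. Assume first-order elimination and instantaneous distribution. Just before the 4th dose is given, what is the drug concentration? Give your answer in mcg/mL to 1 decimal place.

0.6 mcg/mL

f = (1/2)^(τ/t½) = (1/2)^(65/18) ≈ 0.0818.
C₀ = D/Vd = 278/44 ≈ 6.318 mcg/mL.
Before the 4th dose, 3 doses have been given. Superposition: Cmin = C₀·(f + f² + … + f^3).
≈ 6.318 × (0.0818 + 0.0067 + 0.0005) ≈ 6.318 × 0.0890 ≈ 0.562 mcg/mL.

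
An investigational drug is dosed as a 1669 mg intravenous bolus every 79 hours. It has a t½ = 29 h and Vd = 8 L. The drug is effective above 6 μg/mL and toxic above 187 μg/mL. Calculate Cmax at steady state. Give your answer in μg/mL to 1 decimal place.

245.8 μg/mL

τ/t½ = 79/29 ≈ 2.7241, so fraction remaining f = (1/2)^(79/29) ≈ 0.1513.
At steady state, accumulation factor R = 1/(1 − e^(−kτ)) ≈ 1.1783.
Single-dose peak C₀ = D/Vd = 1669/8 ≈ 208.625 μg/mL.
Cmax,ss = C₀/(1 − f) ≈ 208.625/0.8487 ≈ 245.817 μg/mL.
Peak 245.8 μg/mL vs MTC 187 μg/mL: exceeds toxic threshold.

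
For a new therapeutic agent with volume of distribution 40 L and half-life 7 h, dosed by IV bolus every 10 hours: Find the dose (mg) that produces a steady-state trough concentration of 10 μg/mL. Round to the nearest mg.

677 mg

τ/t½ = 10/7 ≈ 1.4286, so f = (1/2)^(10/7) ≈ 0.371499.
Cmin,ss = (D/Vd)·f/(1−f), so D = Cmin,ss·Vd·(1−f)/f.
D = 10 × 40 × (1−f)/f ≈ 10 × 40 × 1.69180 ≈ 676.72 mg.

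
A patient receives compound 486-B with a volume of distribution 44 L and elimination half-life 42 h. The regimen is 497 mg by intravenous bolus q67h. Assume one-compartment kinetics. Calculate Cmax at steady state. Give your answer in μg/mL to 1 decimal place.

k = ln2/t½ = ln2/42 ≈ 0.016504 h⁻¹; fraction remaining f = e^(−kτ) = e^(−0.016504×67) ≈ 0.3310.
At steady state, accumulation factor R = 1/(1 − e^(−kτ)) ≈ 1.4948.
Single-dose peak C₀ = D/Vd = 497/44 ≈ 11.295 μg/mL.
Cmax,ss = C₀/(1 − f) ≈ 11.295/0.6690 ≈ 16.883 μg/mL.

16.9 μg/mL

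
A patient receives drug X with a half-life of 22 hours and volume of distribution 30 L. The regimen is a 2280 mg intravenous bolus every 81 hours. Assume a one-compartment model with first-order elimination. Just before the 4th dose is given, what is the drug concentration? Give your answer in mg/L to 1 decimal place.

f = (1/2)^(τ/t½) = (1/2)^(81/22) ≈ 0.0779.
C₀ = D/Vd = 2280/30 ≈ 76.000 mg/L.
Before the 4th dose, 3 doses have been given. Superposition: Cmin = C₀·(f + f² + … + f^3).
≈ 76.000 × (0.0779 + 0.0061 + 0.0005) ≈ 76.000 × 0.0845 ≈ 6.422 mg/L.

6.4 mg/L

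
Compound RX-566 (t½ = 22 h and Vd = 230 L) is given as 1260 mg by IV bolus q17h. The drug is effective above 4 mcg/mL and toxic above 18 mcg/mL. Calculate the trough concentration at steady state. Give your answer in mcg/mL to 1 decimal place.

7.7 mcg/mL

τ/t½ = 17/22 ≈ 0.77273, so fraction remaining f = (1/2)^(17/22) ≈ 0.5853.
At steady state, accumulation factor R = 1/(1 − e^(−kτ)) ≈ 2.4114.
Single-dose peak C₀ = D/Vd = 1260/230 ≈ 5.478 mcg/mL.
Cmax,ss = C₀/(1 − f) ≈ 5.478/0.4147 ≈ 13.210 mcg/mL.
Steady-state trough Cmin,ss = Cmax,ss·f ≈ 13.210 × 0.5853 ≈ 7.732 mcg/mL.
Trough 7.7 mcg/mL vs MEC 4 mcg/mL: adequate.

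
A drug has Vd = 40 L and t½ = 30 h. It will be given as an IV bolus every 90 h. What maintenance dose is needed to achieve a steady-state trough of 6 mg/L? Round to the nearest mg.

1680 mg

τ/t½ = 90/30 ≈ 3, so f = (1/2)^(90/30) ≈ 0.125000.
Cmin,ss = (D/Vd)·f/(1−f), so D = Cmin,ss·Vd·(1−f)/f.
D = 6 × 40 × (1−f)/f ≈ 6 × 40 × 7.00000 ≈ 1680.00 mg.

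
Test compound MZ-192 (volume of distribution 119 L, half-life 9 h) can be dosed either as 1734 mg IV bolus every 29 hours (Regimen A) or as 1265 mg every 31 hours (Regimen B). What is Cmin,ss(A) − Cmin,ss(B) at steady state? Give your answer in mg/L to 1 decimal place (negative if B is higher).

0.7 mg/L

Regimen A: f = (1/2)^(29/9) ≈ 0.1072; Cmin,ss = (1734/119)·f/(1−f) ≈ 1.750 mg/L.
Regimen B: f = (1/2)^(31/9) ≈ 0.0919; Cmin,ss = (1265/119)·f/(1−f) ≈ 1.076 mg/L.
Difference ≈ 1.750 − 1.076 ≈ 0.674 mg/L.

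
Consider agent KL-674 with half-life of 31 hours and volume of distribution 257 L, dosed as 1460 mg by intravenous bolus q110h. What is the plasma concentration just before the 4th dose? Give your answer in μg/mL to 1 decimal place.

f = (1/2)^(τ/t½) = (1/2)^(110/31) ≈ 0.0855.
C₀ = D/Vd = 1460/257 ≈ 5.681 μg/mL.
Before the 4th dose, 3 doses have been given. Superposition: Cmin = C₀·(f + f² + … + f^3).
≈ 5.681 × (0.0855 + 0.0073 + 0.0006) ≈ 5.681 × 0.0934 ≈ 0.531 μg/mL.

0.5 μg/mL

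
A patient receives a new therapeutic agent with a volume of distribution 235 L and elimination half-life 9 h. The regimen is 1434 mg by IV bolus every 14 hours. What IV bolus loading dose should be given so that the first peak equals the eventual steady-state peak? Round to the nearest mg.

2173 mg

f = (1/2)^(14/9) ≈ 0.340198; accumulation ratio R = 1/(1−f) ≈ 1.51561.
Loading dose to hit Cmax,ss on first dose: D_load = D_maint·R ≈ 1434 × 1.51561 ≈ 2173.38 mg.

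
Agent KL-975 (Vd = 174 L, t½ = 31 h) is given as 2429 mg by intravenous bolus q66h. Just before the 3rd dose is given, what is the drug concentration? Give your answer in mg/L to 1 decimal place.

3.9 mg/L

f = (1/2)^(τ/t½) = (1/2)^(66/31) ≈ 0.2286.
C₀ = D/Vd = 2429/174 ≈ 13.960 mg/L.
Before the 3rd dose, 2 doses have been given. Superposition: Cmin = C₀·(f + f²).
≈ 13.960 × (0.2286 + 0.0523) ≈ 13.960 × 0.2809 ≈ 3.921 mg/L.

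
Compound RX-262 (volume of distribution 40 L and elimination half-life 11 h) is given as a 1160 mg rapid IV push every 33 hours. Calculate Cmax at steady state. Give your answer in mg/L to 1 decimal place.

The dosing interval is 3 half-lives, so f = 2^(−3) = 0.125.
At steady state, R = 1/(1 − 0.125) = 8/7.
Single-dose peak C₀ = D/Vd = 1160/40 = 29 mg/L.
Steady-state peak Cmax,ss = C₀·R = 29 × 8/7 ≈ 33.143 mg/L.

33.1 mg/L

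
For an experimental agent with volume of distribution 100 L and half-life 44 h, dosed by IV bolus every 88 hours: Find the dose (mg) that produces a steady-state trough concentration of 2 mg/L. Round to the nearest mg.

600 mg

τ/t½ = 88/44 ≈ 2, so f = (1/2)^(88/44) ≈ 0.250000.
Cmin,ss = (D/Vd)·f/(1−f), so D = Cmin,ss·Vd·(1−f)/f.
D = 2 × 100 × (1−f)/f ≈ 2 × 100 × 3.00000 ≈ 600.00 mg.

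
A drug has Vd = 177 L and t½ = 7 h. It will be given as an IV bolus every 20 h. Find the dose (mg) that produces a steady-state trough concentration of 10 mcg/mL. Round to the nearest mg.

11055 mg

τ/t½ = 20/7 ≈ 2.8571, so f = (1/2)^(20/7) ≈ 0.138011.
Cmin,ss = (D/Vd)·f/(1−f), so D = Cmin,ss·Vd·(1−f)/f.
D = 10 × 177 × (1−f)/f ≈ 10 × 177 × 6.24580 ≈ 11055.07 mg.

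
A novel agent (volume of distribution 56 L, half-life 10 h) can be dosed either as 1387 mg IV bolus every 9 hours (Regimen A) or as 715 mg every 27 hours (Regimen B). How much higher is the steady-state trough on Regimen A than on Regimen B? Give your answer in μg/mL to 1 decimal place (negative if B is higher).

Regimen A: f = (1/2)^(9/10) ≈ 0.5359; Cmin,ss = (1387/56)·f/(1−f) ≈ 28.600 μg/mL.
Regimen B: f = (1/2)^(27/10) ≈ 0.1539; Cmin,ss = (715/56)·f/(1−f) ≈ 2.322 μg/mL.
Difference ≈ 28.600 − 2.322 ≈ 26.278 μg/mL.

26.3 μg/mL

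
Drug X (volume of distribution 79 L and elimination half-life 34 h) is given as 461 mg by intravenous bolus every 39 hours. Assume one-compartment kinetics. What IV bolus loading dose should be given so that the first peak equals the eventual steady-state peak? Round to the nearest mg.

841 mg

f = (1/2)^(39/34) ≈ 0.451545; accumulation ratio R = 1/(1−f) ≈ 1.82330.
Loading dose to hit Cmax,ss on first dose: D_load = D_maint·R ≈ 461 × 1.82330 ≈ 840.54 mg.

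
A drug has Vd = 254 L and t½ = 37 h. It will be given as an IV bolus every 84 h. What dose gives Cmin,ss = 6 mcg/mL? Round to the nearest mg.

τ/t½ = 84/37 ≈ 2.2703, so f = (1/2)^(84/37) ≈ 0.207291.
Cmin,ss = (D/Vd)·f/(1−f), so D = Cmin,ss·Vd·(1−f)/f.
D = 6 × 254 × (1−f)/f ≈ 6 × 254 × 3.82414 ≈ 5827.99 mg.

5828 mg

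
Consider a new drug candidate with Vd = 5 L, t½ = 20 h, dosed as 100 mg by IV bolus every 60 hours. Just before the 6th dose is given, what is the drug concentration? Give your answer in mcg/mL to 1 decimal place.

2.9 mcg/mL

f = (1/2)^(τ/t½) = (1/2)^(60/20) ≈ 0.1250.
C₀ = D/Vd = 100/5 ≈ 20.000 mcg/mL.
Before the 6th dose, 5 doses have been given. Superposition: Cmin = C₀·(f + f² + … + f^5).
≈ 20.000 × (0.1250 + 0.0156 + 0.0020 + 0.0002 + 0.0000) ≈ 20.000 × 0.1428 ≈ 2.856 mcg/mL.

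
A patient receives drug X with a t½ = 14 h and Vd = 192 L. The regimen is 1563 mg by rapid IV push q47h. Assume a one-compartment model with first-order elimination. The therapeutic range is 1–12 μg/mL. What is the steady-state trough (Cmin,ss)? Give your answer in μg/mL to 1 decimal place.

0.9 μg/mL

Over one 47-h interval, 47/14 ≈ 3.3571 half-lives elapse, leaving f ≈ 0.0976 of each dose.
Single-dose peak C₀ = D/Vd = 1563/192 ≈ 8.141 μg/mL.
Steady-state trough Cmin,ss = C₀·f/(1−f) ≈ 8.141 × 0.0976/0.9024 ≈ 0.880 μg/mL.
Trough 0.9 μg/mL vs MEC 1 μg/mL: subtherapeutic.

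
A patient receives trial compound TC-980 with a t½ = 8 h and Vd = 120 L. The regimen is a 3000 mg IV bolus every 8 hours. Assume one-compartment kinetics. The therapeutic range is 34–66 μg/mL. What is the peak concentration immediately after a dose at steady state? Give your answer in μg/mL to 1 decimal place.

50.0 μg/mL

τ = 8 h = 1 half-life, so f = (1/2)^1 = 0.5.
At steady state, R = 1/(1 − 0.5) = 2/1.
Single-dose peak C₀ = D/Vd = 3000/120 = 25 μg/mL.
Steady-state peak Cmax,ss = C₀·R = 25 × 2/1 ≈ 50.000 μg/mL.
Peak 50.0 μg/mL vs MTC 66 μg/mL: below toxic threshold.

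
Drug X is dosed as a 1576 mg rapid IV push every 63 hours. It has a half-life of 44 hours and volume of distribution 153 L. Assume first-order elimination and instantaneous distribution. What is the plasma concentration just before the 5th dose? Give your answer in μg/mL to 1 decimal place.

6.0 μg/mL

f = (1/2)^(τ/t½) = (1/2)^(63/44) ≈ 0.3707.
C₀ = D/Vd = 1576/153 ≈ 10.301 μg/mL.
Before the 5th dose, 4 doses have been given. Superposition: Cmin = C₀·(f + f² + … + f^4).
≈ 10.301 × (0.3707 + 0.1374 + 0.0509 + 0.0189) ≈ 10.301 × 0.5779 ≈ 5.953 μg/mL.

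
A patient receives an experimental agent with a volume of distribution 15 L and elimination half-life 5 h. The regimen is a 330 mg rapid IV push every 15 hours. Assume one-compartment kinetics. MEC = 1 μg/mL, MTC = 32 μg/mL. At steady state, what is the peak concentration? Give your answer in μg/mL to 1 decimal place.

τ = 15 h = 3 half-lives, so f = (1/2)^3 = 0.125.
At steady state, R = 1/(1 − 0.125) = 8/7.
Single-dose peak C₀ = D/Vd = 330/15 = 22 μg/mL.
Steady-state peak Cmax,ss = C₀·R = 22 × 8/7 ≈ 25.143 μg/mL.
Peak 25.1 μg/mL vs MTC 32 μg/mL: below toxic threshold.

25.1 μg/mL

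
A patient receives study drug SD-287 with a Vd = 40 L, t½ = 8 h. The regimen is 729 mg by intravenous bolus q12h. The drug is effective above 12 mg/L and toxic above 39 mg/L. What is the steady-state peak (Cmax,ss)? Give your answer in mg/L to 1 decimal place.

28.2 mg/L

Over one 12-h interval, 12/8 ≈ 1.5 half-lives elapse, leaving f ≈ 0.3536 of each dose.
Accumulation ratio R = 1/(1 − f) ≈ 1/0.6464 ≈ 1.5470.
Single-dose peak C₀ = D/Vd = 729/40 ≈ 18.225 mg/L.
Cmax,ss = C₀/(1 − f) ≈ 18.225/0.6464 ≈ 28.195 mg/L.
Peak 28.2 mg/L vs MTC 39 mg/L: below toxic threshold.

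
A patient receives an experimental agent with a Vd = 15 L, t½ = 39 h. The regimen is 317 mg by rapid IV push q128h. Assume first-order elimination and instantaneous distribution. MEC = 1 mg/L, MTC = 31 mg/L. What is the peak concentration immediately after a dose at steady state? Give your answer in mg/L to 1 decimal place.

23.6 mg/L

Over one 128-h interval, 128/39 ≈ 3.2821 half-lives elapse, leaving f ≈ 0.1028 of each dose.
At steady state, accumulation factor R = 1/(1 − e^(−kτ)) ≈ 1.1146.
Each bolus raises the concentration by D/Vd = 317/15 ≈ 21.133 mg/L.
Cmax,ss = C₀/(1 − f) ≈ 21.133/0.8972 ≈ 23.554 mg/L.
Peak 23.6 mg/L vs MTC 31 mg/L: below toxic threshold.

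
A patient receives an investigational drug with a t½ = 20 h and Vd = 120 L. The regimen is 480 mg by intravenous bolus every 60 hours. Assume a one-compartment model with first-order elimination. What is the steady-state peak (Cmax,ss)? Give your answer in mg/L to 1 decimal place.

The dosing interval is 3 half-lives, so f = 2^(−3) = 0.125.
Accumulation ratio R = 1/(1 − f) = 1/0.875 = 8/7.
Single-dose peak C₀ = D/Vd = 480/120 = 4 mg/L.
Steady-state peak Cmax,ss = C₀·R = 4 × 8/7 ≈ 4.571 mg/L.

4.6 mg/L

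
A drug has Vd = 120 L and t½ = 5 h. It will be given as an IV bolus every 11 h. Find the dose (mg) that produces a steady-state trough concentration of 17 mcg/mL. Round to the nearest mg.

7333 mg

τ/t½ = 11/5 ≈ 2.2, so f = (1/2)^(11/5) ≈ 0.217638.
Cmin,ss = (D/Vd)·f/(1−f), so D = Cmin,ss·Vd·(1−f)/f.
D = 17 × 120 × (1−f)/f ≈ 17 × 120 × 3.59479 ≈ 7333.37 mg.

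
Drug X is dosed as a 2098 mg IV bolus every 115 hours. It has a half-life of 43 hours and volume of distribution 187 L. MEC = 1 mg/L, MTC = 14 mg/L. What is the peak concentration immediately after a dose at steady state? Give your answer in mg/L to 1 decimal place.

13.3 mg/L

τ/t½ = 115/43 ≈ 2.6744, so fraction remaining f = (1/2)^(115/43) ≈ 0.1566.
Accumulation ratio R = 1/(1 − f) ≈ 1/0.8434 ≈ 1.1857.
Single-dose peak C₀ = D/Vd = 2098/187 ≈ 11.219 mg/L.
Steady-state peak Cmax,ss = C₀·R ≈ 11.219 × 1.1857 ≈ 13.302 mg/L.
Peak 13.3 mg/L vs MTC 14 mg/L: below toxic threshold.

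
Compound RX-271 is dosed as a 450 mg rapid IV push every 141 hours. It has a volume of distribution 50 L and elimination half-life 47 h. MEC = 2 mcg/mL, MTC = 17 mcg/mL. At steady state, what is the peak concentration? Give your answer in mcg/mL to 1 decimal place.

10.3 mcg/mL

The dosing interval is 3 half-lives, so f = 2^(−3) = 0.125.
Accumulation ratio R = 1/(1 − f) = 1/0.875 = 8/7.
Single-dose peak C₀ = D/Vd = 450/50 = 9 mcg/mL.
Steady-state peak Cmax,ss = C₀·R = 9 × 8/7 ≈ 10.286 mcg/mL.
Peak 10.3 mcg/mL vs MTC 17 mcg/mL: below toxic threshold.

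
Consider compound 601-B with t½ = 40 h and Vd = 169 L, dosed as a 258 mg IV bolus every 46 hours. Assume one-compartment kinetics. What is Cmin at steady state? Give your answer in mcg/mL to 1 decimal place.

k = ln2/t½ = ln2/40 ≈ 0.017329 h⁻¹; fraction remaining f = e^(−kτ) = e^(−0.017329×46) ≈ 0.4506.
Single-dose peak C₀ = D/Vd = 258/169 ≈ 1.527 mcg/mL.
Steady-state trough Cmin,ss = C₀·f/(1−f) ≈ 1.527 × 0.4506/0.5494 ≈ 1.252 mcg/mL.

1.3 mcg/mL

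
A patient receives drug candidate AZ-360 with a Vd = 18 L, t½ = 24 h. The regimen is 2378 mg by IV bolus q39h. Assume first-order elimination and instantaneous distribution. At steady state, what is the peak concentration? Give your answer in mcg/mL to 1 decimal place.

τ/t½ = 39/24 ≈ 1.625, so fraction remaining f = (1/2)^(39/24) ≈ 0.3242.
At steady state, accumulation factor R = 1/(1 − e^(−kτ)) ≈ 1.4797.
Single-dose peak C₀ = D/Vd = 2378/18 ≈ 132.111 mcg/mL.
Steady-state peak Cmax,ss = C₀·R ≈ 132.111 × 1.4797 ≈ 195.485 mcg/mL.

195.5 mcg/mL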